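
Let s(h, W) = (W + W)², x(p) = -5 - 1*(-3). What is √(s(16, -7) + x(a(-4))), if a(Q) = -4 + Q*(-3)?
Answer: √194 ≈ 13.928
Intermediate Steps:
a(Q) = -4 - 3*Q
x(p) = -2 (x(p) = -5 + 3 = -2)
s(h, W) = 4*W² (s(h, W) = (2*W)² = 4*W²)
√(s(16, -7) + x(a(-4))) = √(4*(-7)² - 2) = √(4*49 - 2) = √(196 - 2) = √194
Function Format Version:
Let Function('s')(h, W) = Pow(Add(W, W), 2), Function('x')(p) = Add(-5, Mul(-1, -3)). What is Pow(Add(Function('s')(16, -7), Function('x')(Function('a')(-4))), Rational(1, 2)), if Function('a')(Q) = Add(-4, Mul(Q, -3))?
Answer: Pow(194, Rational(1, 2)) ≈ 13.928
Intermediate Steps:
Function('a')(Q) = Add(-4, Mul(-3, Q))
Function('x')(p) = -2 (Function('x')(p) = Add(-5, 3) = -2)
Function('s')(h, W) = Mul(4, Pow(W, 2)) (Function('s')(h, W) = Pow(Mul(2, W), 2) = Mul(4, Pow(W, 2)))
Pow(Add(Function('s')(16, -7), Function('x')(Function('a')(-4))), Rational(1, 2)) = Pow(Add(Mul(4, Pow(-7, 2)), -2), Rational(1, 2)) = Pow(Add(Mul(4, 49), -2), Rational(1, 2)) = Pow(Add(196, -2), Rational(1, 2)) = Pow(194, Rational(1, 2))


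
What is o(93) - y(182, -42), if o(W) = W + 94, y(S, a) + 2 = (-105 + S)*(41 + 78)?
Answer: -8974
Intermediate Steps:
y(S, a) = -12497 + 119*S (y(S, a) = -2 + (-105 + S)*(41 + 78) = -2 + (-105 + S)*119 = -2 + (-12495 + 119*S) = -12497 + 119*S)
o(W) = 94 + W
o(93) - y(182, -42) = (94 + 93) - (-12497 + 119*182) = 187 - (-12497 + 21658) = 187 - 1*9161 = 187 - 9161 = -8974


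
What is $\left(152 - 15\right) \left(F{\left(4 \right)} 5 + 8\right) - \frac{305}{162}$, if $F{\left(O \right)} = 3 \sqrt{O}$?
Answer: $\frac{843067}{162} \approx 5204.1$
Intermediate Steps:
$\left(152 - 15\right) \left(F{\left(4 \right)} 5 + 8\right) - \frac{305}{162} = \left(152 - 15\right) \left(3 \sqrt{4} \cdot 5 + 8\right) - \frac{305}{162} = 137 \left(3 \cdot 2 \cdot 5 + 8\right) - \frac{305}{162} = 137 \left(6 \cdot 5 + 8\right) - \frac{305}{162} = 137 \left(30 + 8\right) - \frac{305}{162} = 137 \cdot 38 - \frac{305}{162} = 5206 - \frac{305}{162} = \frac{843067}{162}$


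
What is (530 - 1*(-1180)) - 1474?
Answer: 236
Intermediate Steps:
(530 - 1*(-1180)) - 1474 = (530 + 1180) - 1474 = 1710 - 1474 = 236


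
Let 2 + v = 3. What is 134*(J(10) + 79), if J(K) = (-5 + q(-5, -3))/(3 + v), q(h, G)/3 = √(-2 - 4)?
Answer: 20837/2 + 201*I*√6/2 ≈ 10419.0 + 246.17*I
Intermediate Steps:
v = 1 (v = -2 + 3 = 1)
q(h, G) = 3*I*√6 (q(h, G) = 3*√(-2 - 4) = 3*√(-6) = 3*(I*√6) = 3*I*√6)
J(K) = -5/4 + 3*I*√6/4 (J(K) = (-5 + 3*I*√6)/(3 + 1) = (-5 + 3*I*√6)/4 = (-5 + 3*I*√6)*(¼) = -5/4 + 3*I*√6/4)
134*(J(10) + 79) = 134*((-5/4 + 3*I*√6/4) + 79) = 134*(311/4 + 3*I*√6/4) = 20837/2 + 201*I*√6/2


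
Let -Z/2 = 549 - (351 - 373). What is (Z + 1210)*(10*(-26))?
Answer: -17680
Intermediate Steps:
Z = -1142 (Z = -2*(549 - (351 - 373)) = -2*(549 - 1*(-22)) = -2*(549 + 22) = -2*571 = -1142)
(Z + 1210)*(10*(-26)) = (-1142 + 1210)*(10*(-26)) = 68*(-260) = -17680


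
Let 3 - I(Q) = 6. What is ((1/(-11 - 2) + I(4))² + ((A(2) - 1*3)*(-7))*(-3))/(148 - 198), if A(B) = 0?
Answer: 9047/8450 ≈ 1.0707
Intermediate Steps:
I(Q) = -3 (I(Q) = 3 - 1*6 = 3 - 6 = -3)
((1/(-11 - 2) + I(4))² + ((A(2) - 1*3)*(-7))*(-3))/(148 - 198) = ((1/(-11 - 2) - 3)² + ((0 - 1*3)*(-7))*(-3))/(148 - 198) = ((1/(-13) - 3)² + ((0 - 3)*(-7))*(-3))/(-50) = ((-1/13 - 3)² - 3*(-7)*(-3))*(-1/50) = ((-40/13)² + 21*(-3))*(-1/50) = (1600/169 - 63)*(-1/50) = -9047/169*(-1/50) = 9047/8450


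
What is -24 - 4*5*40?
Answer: -824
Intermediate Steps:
-24 - 4*5*40 = -24 - 20*40 = -24 - 800 = -824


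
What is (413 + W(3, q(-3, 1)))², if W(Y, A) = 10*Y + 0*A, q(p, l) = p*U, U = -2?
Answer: 196249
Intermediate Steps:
q(p, l) = -2*p (q(p, l) = p*(-2) = -2*p)
W(Y, A) = 10*Y (W(Y, A) = 10*Y + 0 = 10*Y)
(413 + W(3, q(-3, 1)))² = (413 + 10*3)² = (413 + 30)² = 443² = 196249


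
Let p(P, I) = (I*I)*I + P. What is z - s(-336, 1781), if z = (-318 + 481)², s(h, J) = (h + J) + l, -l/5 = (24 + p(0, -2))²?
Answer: 26404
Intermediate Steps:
p(P, I) = P + I³ (p(P, I) = I²*I + P = I³ + P = P + I³)
l = -1280 (l = -5*(24 + (0 + (-2)³))² = -5*(24 + (0 - 8))² = -5*(24 - 8)² = -5*16² = -5*256 = -1280)
s(h, J) = -1280 + J + h (s(h, J) = (h + J) - 1280 = (J + h) - 1280 = -1280 + J + h)
z = 26569 (z = 163² = 26569)
z - s(-336, 1781) = 26569 - (-1280 + 1781 - 336) = 26569 - 1*165 = 26569 - 165 = 26404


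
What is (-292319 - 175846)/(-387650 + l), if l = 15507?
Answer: 468165/372143 ≈ 1.2580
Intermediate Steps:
(-292319 - 175846)/(-387650 + l) = (-292319 - 175846)/(-387650 + 15507) = -468165/(-372143) = -468165*(-1/372143) = 468165/372143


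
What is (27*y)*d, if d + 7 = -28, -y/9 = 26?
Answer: 221130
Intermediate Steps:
y = -234 (y = -9*26 = -234)
d = -35 (d = -7 - 28 = -35)
(27*y)*d = (27*(-234))*(-35) = -6318*(-35) = 221130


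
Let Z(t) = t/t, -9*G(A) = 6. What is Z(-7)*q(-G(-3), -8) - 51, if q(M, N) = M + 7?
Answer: -130/3 ≈ -43.333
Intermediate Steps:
G(A) = -⅔ (G(A) = -⅑*6 = -⅔)
q(M, N) = 7 + M
Z(t) = 1
Z(-7)*q(-G(-3), -8) - 51 = 1*(7 - 1*(-⅔)) - 51 = 1*(7 + ⅔) - 51 = 1*(23/3) - 51 = 23/3 - 51 = -130/3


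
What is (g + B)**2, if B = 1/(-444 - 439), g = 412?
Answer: 132346802025/779689 ≈ 1.6974e+5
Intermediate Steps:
B = -1/883 (B = 1/(-883) = -1/883 ≈ -0.0011325)
(g + B)**2 = (412 - 1/883)**2 = (363795/883)**2 = 132346802025/779689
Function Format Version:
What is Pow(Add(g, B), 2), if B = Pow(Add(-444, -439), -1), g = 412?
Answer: Rational(132346802025, 779689) ≈ 1.6974e+5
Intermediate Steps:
B = Rational(-1, 883) (B = Pow(-883, -1) = Rational(-1, 883) ≈ -0.0011325)
Pow(Add(g, B), 2) = Pow(Add(412, Rational(-1, 883)), 2) = Pow(Rational(363795, 883), 2) = Rational(132346802025, 779689)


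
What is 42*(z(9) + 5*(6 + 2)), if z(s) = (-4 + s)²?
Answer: 2730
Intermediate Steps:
42*(z(9) + 5*(6 + 2)) = 42*((-4 + 9)² + 5*(6 + 2)) = 42*(5² + 5*8) = 42*(25 + 40) = 42*65 = 2730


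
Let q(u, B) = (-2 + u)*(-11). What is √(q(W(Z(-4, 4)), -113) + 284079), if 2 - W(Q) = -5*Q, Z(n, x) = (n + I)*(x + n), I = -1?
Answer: √284079 ≈ 532.99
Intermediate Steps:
Z(n, x) = (-1 + n)*(n + x) (Z(n, x) = (n - 1)*(x + n) = (-1 + n)*(n + x))
W(Q) = 2 + 5*Q (W(Q) = 2 - (-5)*Q = 2 + 5*Q)
q(u, B) = 22 - 11*u
√(q(W(Z(-4, 4)), -113) + 284079) = √((22 - 11*(2 + 5*((-4)² - 1*(-4) - 1*4 - 4*4))) + 284079) = √((22 - 11*(2 + 5*(16 + 4 - 4 - 16))) + 284079) = √((22 - 11*(2 + 5*0)) + 284079) = √((22 - 11*(2 + 0)) + 284079) = √((22 - 11*2) + 284079) = √((22 - 22) + 284079) = √(0 + 284079) = √284079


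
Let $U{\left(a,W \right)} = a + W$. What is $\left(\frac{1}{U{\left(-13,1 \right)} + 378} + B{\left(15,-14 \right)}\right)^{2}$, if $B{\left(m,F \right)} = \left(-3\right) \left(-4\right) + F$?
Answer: $\frac{534361}{133956} \approx 3.9891$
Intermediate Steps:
$B{\left(m,F \right)} = 12 + F$
$U{\left(a,W \right)} = W + a$
$\left(\frac{1}{U{\left(-13,1 \right)} + 378} + B{\left(15,-14 \right)}\right)^{2} = \left(\frac{1}{\left(1 - 13\right) + 378} + \left(12 - 14\right)\right)^{2} = \left(\frac{1}{-12 + 378} - 2\right)^{2} = \left(\frac{1}{366} - 2\right)^{2} = \left(- \frac{731}{366}\right)^{2} = \frac{534361}{133956}$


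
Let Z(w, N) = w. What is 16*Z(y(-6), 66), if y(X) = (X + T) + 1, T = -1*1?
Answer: -96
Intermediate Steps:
T = -1
y(X) = X (y(X) = (X - 1) + 1 = (-1 + X) + 1 = X)
16*Z(y(-6), 66) = 16*(-6) = -96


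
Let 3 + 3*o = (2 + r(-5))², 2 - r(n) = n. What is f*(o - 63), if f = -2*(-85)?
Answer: -6290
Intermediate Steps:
f = 170
r(n) = 2 - n
o = 26 (o = -1 + (2 + (2 - 1*(-5)))²/3 = -1 + (2 + (2 + 5))²/3 = -1 + (2 + 7)²/3 = -1 + (⅓)*9² = -1 + (⅓)*81 = -1 + 27 = 26)
f*(o - 63) = 170*(26 - 63) = 170*(-37) = -6290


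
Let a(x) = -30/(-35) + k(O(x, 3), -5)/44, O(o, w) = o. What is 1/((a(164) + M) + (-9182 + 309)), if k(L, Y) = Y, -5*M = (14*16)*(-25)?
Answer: -308/2387695 ≈ -0.00012899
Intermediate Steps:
M = 1120 (M = -14*16*(-25)/5 = -224*(-25)/5 = -⅕*(-5600) = 1120)
a(x) = 229/308 (a(x) = -30/(-35) - 5/44 = -30*(-1/35) - 5*1/44 = 6/7 - 5/44 = 229/308)
1/((a(164) + M) + (-9182 + 309)) = 1/((229/308 + 1120) + (-9182 + 309)) = 1/(345189/308 - 8873) = 1/(-2387695/308) = -308/2387695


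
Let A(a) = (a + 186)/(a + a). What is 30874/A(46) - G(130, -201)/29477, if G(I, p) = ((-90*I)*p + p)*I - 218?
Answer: 1600693419/854833 ≈ 1872.5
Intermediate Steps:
G(I, p) = -218 + I*(p - 90*I*p) (G(I, p) = (-90*I*p + p)*I - 218 = (p - 90*I*p)*I - 218 = I*(p - 90*I*p) - 218 = -218 + I*(p - 90*I*p))
A(a) = (186 + a)/(2*a) (A(a) = (186 + a)/((2*a)) = (186 + a)*(1/(2*a)) = (186 + a)/(2*a))
30874/A(46) - G(130, -201)/29477 = 30874/(((1/2)*(186 + 46)/46)) - (-218 + 130*(-201) - 90*(-201)*130**2)/29477 = 30874/(((1/2)*(1/46)*232)) - (-218 - 26130 - 90*(-201)*16900)*(1/29477) = 30874/(58/23) - (-218 - 26130 + 305721000)*(1/29477) = 30874*(23/58) - 1*305694652*(1/29477) = 355051/29 - 305694652*1/29477 = 355051/29 - 305694652/29477 = 1600693419/854833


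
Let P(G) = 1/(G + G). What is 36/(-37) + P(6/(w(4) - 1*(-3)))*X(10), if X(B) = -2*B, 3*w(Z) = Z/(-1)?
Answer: -1249/333 ≈ -3.7508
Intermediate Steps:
w(Z) = -Z/3 (w(Z) = (Z/(-1))/3 = (Z*(-1))/3 = (-Z)/3 = -Z/3)
P(G) = 1/(2*G)
36/(-37) + P(6/(w(4) - 1*(-3)))*X(10) = 36/(-37) + (1/(2*((6/(-1/3*4 - 1*(-3))))))*(-2*10) = 36*(-1/37) + (1/(2*((6/(-4/3 + 3)))))*(-20) = -36/37 + (1/(2*((6/(5/3)))))*(-20) = -36/37 + (1/(2*((6*(3/5)))))*(-20) = -36/37 + (1/(2*(18/5)))*(-20) = -36/37 + ((1/2)*(5/18))*(-20) = -36/37 + (5/36)*(-20) = -36/37 - 25/9 = -1249/333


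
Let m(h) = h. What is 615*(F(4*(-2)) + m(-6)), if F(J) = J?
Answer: -8610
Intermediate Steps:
615*(F(4*(-2)) + m(-6)) = 615*(4*(-2) - 6) = 615*(-8 - 6) = 615*(-14) = -8610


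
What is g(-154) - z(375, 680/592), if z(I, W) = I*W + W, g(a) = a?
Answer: -21678/37 ≈ -585.89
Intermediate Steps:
z(I, W) = W + I*W
g(-154) - z(375, 680/592) = -154 - 680/592*(1 + 375) = -154 - 680*(1/592)*376 = -154 - 85*376/74 = -154 - 1*15980/37 = -154 - 15980/37 = -21678/37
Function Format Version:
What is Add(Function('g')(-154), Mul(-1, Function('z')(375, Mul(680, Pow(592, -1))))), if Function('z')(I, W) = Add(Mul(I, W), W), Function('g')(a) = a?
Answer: Rational(-21678, 37) ≈ -585.89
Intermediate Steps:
Function('z')(I, W) = Add(W, Mul(I, W))
Add(Function('g')(-154), Mul(-1, Function('z')(375, Mul(680, Pow(592, -1))))) = Add(-154, Mul(-1, Mul(Mul(680, Pow(592, -1)), Add(1, 375)))) = Add(-154, Mul(-1, Mul(Mul(680, Rational(1, 592)), 376))) = Add(-154, Mul(-1, Mul(Rational(85, 74), 376))) = Add(-154, Mul(-1, Rational(15980, 37))) = Add(-154, Rational(-15980, 37)) = Rational(-21678, 37)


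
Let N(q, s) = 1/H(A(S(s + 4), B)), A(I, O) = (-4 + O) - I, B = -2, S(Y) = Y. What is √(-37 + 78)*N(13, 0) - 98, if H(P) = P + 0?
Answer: -98 - √41/10 ≈ -98.640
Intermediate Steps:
A(I, O) = -4 + O - I
H(P) = P
N(q, s) = 1/(-10 - s) (N(q, s) = 1/(-4 - 2 - (s + 4)) = 1/(-4 - 2 - (4 + s)) = 1/(-4 - 2 + (-4 - s)) = 1/(-10 - s))
√(-37 + 78)*N(13, 0) - 98 = √(-37 + 78)*(-1/(10 + 0)) - 98 = √41*(-1/10) - 98 = √41*(-1*⅒) - 98 = √41*(-⅒) - 98 = -√41/10 - 98 = -98 - √41/10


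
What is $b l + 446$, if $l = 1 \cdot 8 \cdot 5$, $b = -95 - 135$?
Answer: $-8754$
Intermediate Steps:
$b = -230$ ($b = -95 - 135 = -230$)
$l = 40$ ($l = 8 \cdot 5 = 40$)
$b l + 446 = \left(-230\right) 40 + 446 = -9200 + 446 = -8754$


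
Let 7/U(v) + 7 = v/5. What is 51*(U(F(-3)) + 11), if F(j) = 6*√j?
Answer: 685338/1333 - 10710*I*√3/1333 ≈ 514.13 - 13.916*I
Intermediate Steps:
U(v) = 7/(-7 + v/5)
51*(U(F(-3)) + 11) = 51*(35/(-35 + 6*√(-3)) + 11) = 51*(35/(-35 + 6*(I*√3)) + 11) = 51*(35/(-35 + 6*I*√3) + 11) = 51*(11 + 35/(-35 + 6*I*√3)) = 561 + 1785/(-35 + 6*I*√3)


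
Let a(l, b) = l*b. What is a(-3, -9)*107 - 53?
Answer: 2836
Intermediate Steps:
a(l, b) = b*l
a(-3, -9)*107 - 53 = -9*(-3)*107 - 53 = 27*107 - 53 = 2889 - 53 = 2836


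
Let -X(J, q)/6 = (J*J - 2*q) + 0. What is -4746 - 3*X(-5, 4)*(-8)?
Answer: -7194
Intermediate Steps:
X(J, q) = -6*J² + 12*q (X(J, q) = -6*((J*J - 2*q) + 0) = -6*((J² - 2*q) + 0) = -6*(J² - 2*q) = -6*J² + 12*q)
-4746 - 3*X(-5, 4)*(-8) = -4746 - 3*(-6*(-5)² + 12*4)*(-8) = -4746 - 3*(-6*25 + 48)*(-8) = -4746 - 3*(-150 + 48)*(-8) = -4746 - 3*(-102)*(-8) = -4746 - (-306)*(-8) = -4746 - 1*2448 = -4746 - 2448 = -7194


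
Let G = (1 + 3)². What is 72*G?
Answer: 1152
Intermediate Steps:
G = 16 (G = 4² = 16)
72*G = 72*16 = 1152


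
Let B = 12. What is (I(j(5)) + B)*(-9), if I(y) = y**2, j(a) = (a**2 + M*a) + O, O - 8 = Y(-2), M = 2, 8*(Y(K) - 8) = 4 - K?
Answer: -387369/16 ≈ -24211.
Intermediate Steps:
Y(K) = 17/2 - K/8 (Y(K) = 8 + (4 - K)/8 = 8 + (1/2 - K/8) = 17/2 - K/8)
O = 67/4 (O = 8 + (17/2 - 1/8*(-2)) = 8 + (17/2 + 1/4) = 8 + 35/4 = 67/4 ≈ 16.750)
j(a) = 67/4 + a**2 + 2*a (j(a) = (a**2 + 2*a) + 67/4 = 67/4 + a**2 + 2*a)
(I(j(5)) + B)*(-9) = ((67/4 + 5**2 + 2*5)**2 + 12)*(-9) = ((67/4 + 25 + 10)**2 + 12)*(-9) = ((207/4)**2 + 12)*(-9) = (42849/16 + 12)*(-9) = (43041/16)*(-9) = -387369/16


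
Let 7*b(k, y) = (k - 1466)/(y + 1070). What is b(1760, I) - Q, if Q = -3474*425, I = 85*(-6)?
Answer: 59058003/40 ≈ 1.4765e+6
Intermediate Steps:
I = -510
Q = -1476450
b(k, y) = (-1466 + k)/(7*(1070 + y)) (b(k, y) = ((k - 1466)/(y + 1070))/7 = ((-1466 + k)/(1070 + y))/7 = (-1466 + k)/(7*(1070 + y)))
b(1760, I) - Q = (-1466 + 1760)/(7*(1070 - 510)) - 1*(-1476450) = (⅐)*294/560 + 1476450 = (⅐)*(1/560)*294 + 1476450 = 3/40 + 1476450 = 59058003/40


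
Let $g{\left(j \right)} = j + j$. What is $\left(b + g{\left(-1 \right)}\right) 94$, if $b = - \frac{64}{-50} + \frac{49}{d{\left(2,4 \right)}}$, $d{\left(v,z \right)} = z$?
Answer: $\frac{54191}{50} \approx 1083.8$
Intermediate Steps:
$g{\left(j \right)} = 2 j$
$b = \frac{1353}{100}$ ($b = - \frac{64}{-50} + \frac{49}{4} = \left(-64\right) \left(- \frac{1}{50}\right) + 49 \cdot \frac{1}{4} = \frac{32}{25} + \frac{49}{4} = \frac{1353}{100} \approx 13.53$)
$\left(b + g{\left(-1 \right)}\right) 94 = \left(\frac{1353}{100} + 2 \left(-1\right)\right) 94 = \left(\frac{1353}{100} - 2\right) 94 = \frac{1153}{100} \cdot 94 = \frac{54191}{50}$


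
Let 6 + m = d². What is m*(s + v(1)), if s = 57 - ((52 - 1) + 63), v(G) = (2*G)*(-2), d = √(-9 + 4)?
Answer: 671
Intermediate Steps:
d = I*√5 (d = √(-5) = I*√5 ≈ 2.2361*I)
v(G) = -4*G
m = -11 (m = -6 + (I*√5)² = -6 - 5 = -11)
s = -57 (s = 57 - (51 + 63) = 57 - 1*114 = 57 - 114 = -57)
m*(s + v(1)) = -11*(-57 - 4*1) = -11*(-57 - 4) = -11*(-61) = 671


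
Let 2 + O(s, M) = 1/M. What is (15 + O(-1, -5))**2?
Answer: 4096/25 ≈ 163.84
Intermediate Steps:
O(s, M) = -2 + 1/M
(15 + O(-1, -5))**2 = (15 + (-2 + 1/(-5)))**2 = (15 + (-2 - 1/5))**2 = (15 - 11/5)**2 = (64/5)**2 = 4096/25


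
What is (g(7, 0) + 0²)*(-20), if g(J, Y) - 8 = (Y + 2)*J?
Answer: -440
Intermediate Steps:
g(J, Y) = 8 + J*(2 + Y) (g(J, Y) = 8 + (Y + 2)*J = 8 + (2 + Y)*J = 8 + J*(2 + Y))
(g(7, 0) + 0²)*(-20) = ((8 + 2*7 + 7*0) + 0²)*(-20) = ((8 + 14 + 0) + 0)*(-20) = (22 + 0)*(-20) = 22*(-20) = -440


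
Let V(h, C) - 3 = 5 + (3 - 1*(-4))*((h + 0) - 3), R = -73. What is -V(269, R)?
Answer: -1870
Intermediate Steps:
V(h, C) = -13 + 7*h (V(h, C) = 3 + (5 + (3 - 1*(-4))*((h + 0) - 3)) = 3 + (5 + (3 + 4)*(h - 3)) = 3 + (5 + 7*(-3 + h)) = 3 + (5 + (-21 + 7*h)) = 3 + (-16 + 7*h) = -13 + 7*h)
-V(269, R) = -(-13 + 7*269) = -(-13 + 1883) = -1*1870 = -1870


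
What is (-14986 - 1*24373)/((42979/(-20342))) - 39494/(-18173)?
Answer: 14551742271220/781057367 ≈ 18631.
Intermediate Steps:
(-14986 - 1*24373)/((42979/(-20342))) - 39494/(-18173) = (-14986 - 24373)/((42979*(-1/20342))) - 39494*(-1/18173) = -39359/(-42979/20342) + 39494/18173 = -39359*(-20342/42979) + 39494/18173 = 800640778/42979 + 39494/18173 = 14551742271220/781057367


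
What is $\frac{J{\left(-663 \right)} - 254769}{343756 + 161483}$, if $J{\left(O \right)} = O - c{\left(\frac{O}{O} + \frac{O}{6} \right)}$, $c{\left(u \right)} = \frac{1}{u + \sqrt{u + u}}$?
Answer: $- \frac{56961334}{112668297} + \frac{4 i \sqrt{219}}{24674357043} \approx -0.50557 + 2.399 \cdot 10^{-9} i$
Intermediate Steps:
$c{\left(u \right)} = \frac{1}{u + \sqrt{2} \sqrt{u}}$ ($c{\left(u \right)} = \frac{1}{u + \sqrt{2 u}} = \frac{1}{u + \sqrt{2} \sqrt{u}}$)
$J{\left(O \right)} = O - \frac{1}{1 + \frac{O}{6} + \sqrt{2} \sqrt{1 + \frac{O}{6}}}$ ($J{\left(O \right)} = O - \frac{1}{\left(\frac{O}{O} + \frac{O}{6}\right) + \sqrt{2} \sqrt{\frac{O}{O} + \frac{O}{6}}} = O - \frac{1}{\left(1 + O \frac{1}{6}\right) + \sqrt{2} \sqrt{1 + O \frac{1}{6}}} = O - \frac{1}{\left(1 + \frac{O}{6}\right) + \sqrt{2} \sqrt{1 + \frac{O}{6}}} = O - \frac{1}{1 + \frac{O}{6} + \sqrt{2} \sqrt{1 + \frac{O}{6}}}$)
$\frac{J{\left(-663 \right)} - 254769}{343756 + 161483} = \frac{\frac{-6 - 663 \left(6 - 663 + 2 \sqrt{18 + 3 \left(-663\right)}\right)}{6 - 663 + 2 \sqrt{3} \sqrt{6 - 663}} - 254769}{343756 + 161483} = \frac{\frac{-6 - 663 \left(6 - 663 + 2 \sqrt{18 - 1989}\right)}{6 - 663 + 2 \sqrt{3} \sqrt{-657}} - 254769}{505239} = \left(\frac{-6 - 663 \left(6 - 663 + 2 \sqrt{-1971}\right)}{6 - 663 + 2 \sqrt{3} \cdot 3 i \sqrt{73}} - 254769\right) \frac{1}{505239} = \left(\frac{-6 - 663 \left(6 - 663 + 2 \cdot 3 i \sqrt{219}\right)}{6 - 663 + 6 i \sqrt{219}} - 254769\right) \frac{1}{505239} = \left(\frac{-6 - 663 \left(6 - 663 + 6 i \sqrt{219}\right)}{-657 + 6 i \sqrt{219}} - 254769\right) \frac{1}{505239} = \left(\frac{-6 - 663 \left(-657 + 6 i \sqrt{219}\right)}{-657 + 6 i \sqrt{219}} - 254769\right) \frac{1}{505239} = \left(\frac{-6 + \left(435591 - 3978 i \sqrt{219}\right)}{-657 + 6 i \sqrt{219}} - 254769\right) \frac{1}{505239} = \left(\frac{435585 - 3978 i \sqrt{219}}{-657 + 6 i \sqrt{219}} - 254769\right) \frac{1}{505239} = \left(-254769 + \frac{435585 - 3978 i \sqrt{219}}{-657 + 6 i \sqrt{219}}\right) \frac{1}{505239} = - \frac{84923}{168413} + \frac{435585 - 3978 i \sqrt{219}}{505239 \left(-657 + 6 i \sqrt{219}\right)}$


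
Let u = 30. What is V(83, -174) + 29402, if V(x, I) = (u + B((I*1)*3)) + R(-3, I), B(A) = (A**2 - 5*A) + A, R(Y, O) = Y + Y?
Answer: 303998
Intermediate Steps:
R(Y, O) = 2*Y
B(A) = A**2 - 4*A
V(x, I) = 24 + 3*I*(-4 + 3*I) (V(x, I) = (30 + ((I*1)*3)*(-4 + (I*1)*3)) + 2*(-3) = (30 + (I*3)*(-4 + I*3)) - 6 = (30 + (3*I)*(-4 + 3*I)) - 6 = (30 + 3*I*(-4 + 3*I)) - 6 = 24 + 3*I*(-4 + 3*I))
V(83, -174) + 29402 = (24 + 3*(-174)*(-4 + 3*(-174))) + 29402 = (24 + 3*(-174)*(-4 - 522)) + 29402 = (24 + 3*(-174)*(-526)) + 29402 = (24 + 274572) + 29402 = 274596 + 29402 = 303998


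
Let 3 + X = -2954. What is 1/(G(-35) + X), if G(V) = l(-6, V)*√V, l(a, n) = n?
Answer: I/(-2957*I + 35*√35) ≈ -0.00033653 + 2.3565e-5*I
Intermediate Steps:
X = -2957 (X = -3 - 2954 = -2957)
G(V) = V^(3/2) (G(V) = V*√V = V^(3/2))
1/(G(-35) + X) = 1/((-35)^(3/2) - 2957) = 1/(-35*I*√35 - 2957) = 1/(-2957 - 35*I*√35)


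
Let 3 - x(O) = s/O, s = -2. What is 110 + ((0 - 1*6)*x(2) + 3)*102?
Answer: -2032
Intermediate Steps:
x(O) = 3 + 2/O (x(O) = 3 - (-2)/O = 3 + 2/O)
110 + ((0 - 1*6)*x(2) + 3)*102 = 110 + ((0 - 1*6)*(3 + 2/2) + 3)*102 = 110 + ((0 - 6)*(3 + 2*(½)) + 3)*102 = 110 + (-6*(3 + 1) + 3)*102 = 110 + (-6*4 + 3)*102 = 110 + (-24 + 3)*102 = 110 - 21*102 = 110 - 2142 = -2032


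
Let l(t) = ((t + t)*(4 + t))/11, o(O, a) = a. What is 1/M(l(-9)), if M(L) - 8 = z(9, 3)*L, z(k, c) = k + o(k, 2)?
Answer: 1/98 ≈ 0.010204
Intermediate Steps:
z(k, c) = 2 + k (z(k, c) = k + 2 = 2 + k)
l(t) = 2*t*(4 + t)/11 (l(t) = ((2*t)*(4 + t))*(1/11) = (2*t*(4 + t))*(1/11) = 2*t*(4 + t)/11)
M(L) = 8 + 11*L (M(L) = 8 + (2 + 9)*L = 8 + 11*L)
1/M(l(-9)) = 1/(8 + 11*((2/11)*(-9)*(4 - 9))) = 1/(8 + 11*((2/11)*(-9)*(-5))) = 1/(8 + 11*(90/11)) = 1/(8 + 90) = 1/98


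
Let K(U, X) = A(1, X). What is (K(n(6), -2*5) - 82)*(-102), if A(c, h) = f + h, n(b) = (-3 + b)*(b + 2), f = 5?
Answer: 8874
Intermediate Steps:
n(b) = (-3 + b)*(2 + b)
A(c, h) = 5 + h
K(U, X) = 5 + X
(K(n(6), -2*5) - 82)*(-102) = ((5 - 2*5) - 82)*(-102) = ((5 - 10) - 82)*(-102) = (-5 - 82)*(-102) = -87*(-102) = 8874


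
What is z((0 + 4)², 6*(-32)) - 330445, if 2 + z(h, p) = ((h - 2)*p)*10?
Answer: -357327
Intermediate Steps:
z(h, p) = -2 + 10*p*(-2 + h) (z(h, p) = -2 + ((h - 2)*p)*10 = -2 + ((-2 + h)*p)*10 = -2 + (p*(-2 + h))*10 = -2 + 10*p*(-2 + h))
z((0 + 4)², 6*(-32)) - 330445 = (-2 - 120*(-32) + 10*(0 + 4)²*(6*(-32))) - 330445 = (-2 - 20*(-192) + 10*4²*(-192)) - 330445 = (-2 + 3840 + 10*16*(-192)) - 330445 = (-2 + 3840 - 30720) - 330445 = -26882 - 330445 = -357327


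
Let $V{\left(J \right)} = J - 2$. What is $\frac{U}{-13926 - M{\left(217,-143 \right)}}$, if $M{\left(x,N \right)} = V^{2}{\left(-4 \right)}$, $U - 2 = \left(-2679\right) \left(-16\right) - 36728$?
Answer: $- \frac{1023}{2327} \approx -0.43962$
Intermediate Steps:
$V{\left(J \right)} = -2 + J$ ($V{\left(J \right)} = J - 2 = -2 + J$)
$U = 6138$ ($U = 2 - -6136 = 2 + \left(42864 - 36728\right) = 2 + 6136 = 6138$)
$M{\left(x,N \right)} = 36$ ($M{\left(x,N \right)} = \left(-2 - 4\right)^{2} = \left(-6\right)^{2} = 36$)
$\frac{U}{-13926 - M{\left(217,-143 \right)}} = \frac{6138}{-13926 - 36} = \frac{6138}{-13962} = 6138 \left(- \frac{1}{13962}\right) = - \frac{1023}{2327}$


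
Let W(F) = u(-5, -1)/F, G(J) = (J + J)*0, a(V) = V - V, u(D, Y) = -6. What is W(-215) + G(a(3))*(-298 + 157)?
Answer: 6/215 ≈ 0.027907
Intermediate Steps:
a(V) = 0
G(J) = 0 (G(J) = (2*J)*0 = 0)
W(F) = -6/F
W(-215) + G(a(3))*(-298 + 157) = -6/(-215) + 0*(-298 + 157) = -6*(-1/215) + 0*(-141) = 6/215 + 0 = 6/215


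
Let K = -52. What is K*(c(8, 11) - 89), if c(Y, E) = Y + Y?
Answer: 3796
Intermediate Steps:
c(Y, E) = 2*Y
K*(c(8, 11) - 89) = -52*(2*8 - 89) = -52*(16 - 89) = -52*(-73) = 3796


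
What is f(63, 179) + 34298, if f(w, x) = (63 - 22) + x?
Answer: 34518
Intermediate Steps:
f(w, x) = 41 + x
f(63, 179) + 34298 = (41 + 179) + 34298 = 220 + 34298 = 34518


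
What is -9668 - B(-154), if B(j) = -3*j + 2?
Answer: -10132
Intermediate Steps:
B(j) = 2 - 3*j
-9668 - B(-154) = -9668 - (2 - 3*(-154)) = -9668 - (2 + 462) = -9668 - 1*464 = -9668 - 464 = -10132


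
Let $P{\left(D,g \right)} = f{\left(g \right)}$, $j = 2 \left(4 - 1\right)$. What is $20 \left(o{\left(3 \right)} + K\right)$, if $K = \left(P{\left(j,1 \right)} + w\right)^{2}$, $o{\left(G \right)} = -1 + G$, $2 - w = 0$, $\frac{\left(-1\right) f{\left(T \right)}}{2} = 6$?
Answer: $2040$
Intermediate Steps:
$f{\left(T \right)} = -12$ ($f{\left(T \right)} = \left(-2\right) 6 = -12$)
$w = 2$ ($w = 2 - 0 = 2 + 0 = 2$)
$j = 6$ ($j = 2 \cdot 3 = 6$)
$P{\left(D,g \right)} = -12$
$K = 100$ ($K = \left(-12 + 2\right)^{2} = \left(-10\right)^{2} = 100$)
$20 \left(o{\left(3 \right)} + K\right) = 20 \left(\left(-1 + 3\right) + 100\right) = 20 \left(2 + 100\right) = 20 \cdot 102 = 2040$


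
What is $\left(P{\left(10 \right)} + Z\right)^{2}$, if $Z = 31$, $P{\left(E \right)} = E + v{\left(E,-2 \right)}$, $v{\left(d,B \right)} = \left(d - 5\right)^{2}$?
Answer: $4356$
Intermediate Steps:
$v{\left(d,B \right)} = \left(-5 + d\right)^{2}$
$P{\left(E \right)} = E + \left(-5 + E\right)^{2}$
$\left(P{\left(10 \right)} + Z\right)^{2} = \left(\left(10 + \left(-5 + 10\right)^{2}\right) + 31\right)^{2} = \left(\left(10 + 5^{2}\right) + 31\right)^{2} = \left(\left(10 + 25\right) + 31\right)^{2} = \left(35 + 31\right)^{2} = 66^{2} = 4356$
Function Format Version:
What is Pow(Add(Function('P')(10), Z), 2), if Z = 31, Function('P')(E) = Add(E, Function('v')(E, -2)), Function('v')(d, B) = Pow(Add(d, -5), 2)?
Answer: 4356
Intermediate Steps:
Function('v')(d, B) = Pow(Add(-5, d), 2)
Function('P')(E) = Add(E, Pow(Add(-5, E), 2))
Pow(Add(Function('P')(10), Z), 2) = Pow(Add(Add(10, Pow(Add(-5, 10), 2)), 31), 2) = Pow(Add(Add(10, Pow(5, 2)), 31), 2) = Pow(Add(Add(10, 25), 31), 2) = Pow(Add(35, 31), 2) = Pow(66, 2) = 4356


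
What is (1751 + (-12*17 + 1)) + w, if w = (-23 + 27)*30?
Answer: 1668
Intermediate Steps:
w = 120 (w = 4*30 = 120)
(1751 + (-12*17 + 1)) + w = (1751 + (-12*17 + 1)) + 120 = (1751 + (-204 + 1)) + 120 = (1751 - 203) + 120 = 1548 + 120 = 1668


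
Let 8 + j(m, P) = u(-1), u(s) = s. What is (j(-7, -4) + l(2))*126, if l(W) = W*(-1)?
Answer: -1386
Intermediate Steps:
l(W) = -W
j(m, P) = -9 (j(m, P) = -8 - 1 = -9)
(j(-7, -4) + l(2))*126 = (-9 - 1*2)*126 = (-9 - 2)*126 = -11*126 = -1386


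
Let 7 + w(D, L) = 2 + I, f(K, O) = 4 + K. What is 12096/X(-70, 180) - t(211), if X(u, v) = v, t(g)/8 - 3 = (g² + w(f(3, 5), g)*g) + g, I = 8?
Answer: -1814384/5 ≈ -3.6288e+5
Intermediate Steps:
w(D, L) = 3 (w(D, L) = -7 + (2 + 8) = -7 + 10 = 3)
t(g) = 24 + 8*g² + 32*g (t(g) = 24 + 8*((g² + 3*g) + g) = 24 + 8*(g² + 4*g) = 24 + (8*g² + 32*g) = 24 + 8*g² + 32*g)
12096/X(-70, 180) - t(211) = 12096/180 - (24 + 8*211² + 32*211) = 12096*(1/180) - (24 + 8*44521 + 6752) = 336/5 - (24 + 356168 + 6752) = 336/5 - 1*362944 = 336/5 - 362944 = -1814384/5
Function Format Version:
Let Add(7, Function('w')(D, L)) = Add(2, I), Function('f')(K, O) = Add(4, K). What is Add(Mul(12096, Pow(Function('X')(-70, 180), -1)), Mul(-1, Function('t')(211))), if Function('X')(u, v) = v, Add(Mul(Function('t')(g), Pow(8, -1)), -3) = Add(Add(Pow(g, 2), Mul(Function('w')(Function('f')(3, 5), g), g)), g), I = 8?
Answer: Rational(-1814384, 5) ≈ -3.6288e+5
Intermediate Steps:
Function('w')(D, L) = 3 (Function('w')(D, L) = Add(-7, Add(2, 8)) = Add(-7, 10) = 3)
Function('t')(g) = Add(24, Mul(8, Pow(g, 2)), Mul(32, g)) (Function('t')(g) = Add(24, Mul(8, Add(Add(Pow(g, 2), Mul(3, g)), g))) = Add(24, Mul(8, Add(Pow(g, 2), Mul(4, g)))) = Add(24, Add(Mul(8, Pow(g, 2)), Mul(32, g))) = Add(24, Mul(8, Pow(g, 2)), Mul(32, g)))
Add(Mul(12096, Pow(Function('X')(-70, 180), -1)), Mul(-1, Function('t')(211))) = Add(Mul(12096, Pow(180, -1)), Mul(-1, Add(24, Mul(8, Pow(211, 2)), Mul(32, 211)))) = Add(Mul(12096, Rational(1, 180)), Mul(-1, Add(24, Mul(8, 44521), 6752))) = Add(Rational(336, 5), Mul(-1, Add(24, 356168, 6752))) = Add(Rational(336, 5), Mul(-1, 362944)) = Add(Rational(336, 5), -362944) = Rational(-1814384, 5)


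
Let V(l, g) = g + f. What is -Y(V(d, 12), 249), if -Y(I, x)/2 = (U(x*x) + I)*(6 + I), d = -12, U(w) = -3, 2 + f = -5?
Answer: 44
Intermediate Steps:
f = -7 (f = -2 - 5 = -7)
V(l, g) = -7 + g (V(l, g) = g - 7 = -7 + g)
Y(I, x) = -2*(-3 + I)*(6 + I)
-Y(V(d, 12), 249) = -(36 - 6*(-7 + 12) - 2*(-7 + 12)²) = -(36 - 6*5 - 2*5²) = -(36 - 30 - 2*25) = -(36 - 30 - 50) = -1*(-44) = 44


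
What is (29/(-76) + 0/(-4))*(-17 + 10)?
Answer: 203/76 ≈ 2.6711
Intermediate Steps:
(29/(-76) + 0/(-4))*(-17 + 10) = (29*(-1/76) + 0*(-¼))*(-7) = (-29/76 + 0)*(-7) = -29/76*(-7) = 203/76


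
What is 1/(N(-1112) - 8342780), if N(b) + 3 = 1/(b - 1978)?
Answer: -3090/25779199471 ≈ -1.1986e-7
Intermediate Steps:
N(b) = -3 + 1/(-1978 + b) (N(b) = -3 + 1/(b - 1978) = -3 + 1/(-1978 + b))
1/(N(-1112) - 8342780) = 1/((5935 - 3*(-1112))/(-1978 - 1112) - 8342780) = 1/((5935 + 3336)/(-3090) - 8342780) = 1/(-1/3090*9271 - 8342780) = 1/(-9271/3090 - 8342780) = 1/(-25779199471/3090) = -3090/25779199471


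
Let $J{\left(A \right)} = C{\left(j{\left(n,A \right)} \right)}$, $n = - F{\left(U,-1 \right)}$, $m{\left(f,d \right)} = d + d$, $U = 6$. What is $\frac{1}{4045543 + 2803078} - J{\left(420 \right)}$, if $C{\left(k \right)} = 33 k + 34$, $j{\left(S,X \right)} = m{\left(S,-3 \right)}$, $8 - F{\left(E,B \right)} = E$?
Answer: $\frac{1123173845}{6848621} \approx 164.0$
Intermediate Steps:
$m{\left(f,d \right)} = 2 d$
$F{\left(E,B \right)} = 8 - E$
$n = -2$ ($n = - (8 - 6) = \left(-1\right) 2 = -2$)
$j{\left(S,X \right)} = -6$ ($j{\left(S,X \right)} = 2 \left(-3\right) = -6$)
$C{\left(k \right)} = 34 + 33 k$
$J{\left(A \right)} = -164$ ($J{\left(A \right)} = 34 + 33 \left(-6\right) = 34 - 198 = -164$)
$\frac{1}{4045543 + 2803078} - J{\left(420 \right)} = \frac{1}{4045543 + 2803078} - -164 = \frac{1}{6848621} + 164 = \frac{1123173845}{6848621}$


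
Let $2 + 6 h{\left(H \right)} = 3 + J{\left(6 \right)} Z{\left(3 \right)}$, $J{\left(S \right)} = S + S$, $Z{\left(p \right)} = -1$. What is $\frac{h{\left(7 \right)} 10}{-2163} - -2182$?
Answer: $\frac{14159053}{6489} \approx 2182.0$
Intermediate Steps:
$J{\left(S \right)} = 2 S$
$h{\left(H \right)} = - \frac{11}{6}$ ($h{\left(H \right)} = - \frac{1}{3} + \frac{3 + 2 \cdot 6 \left(-1\right)}{6} = - \frac{1}{3} + \frac{3 + 12 \left(-1\right)}{6} = - \frac{1}{3} + \frac{3 - 12}{6} = - \frac{1}{3} + \frac{1}{6} \left(-9\right) = - \frac{1}{3} - \frac{3}{2} = - \frac{11}{6}$)
$\frac{h{\left(7 \right)} 10}{-2163} - -2182 = \frac{\left(- \frac{11}{6}\right) 10}{-2163} - -2182 = \left(- \frac{55}{3}\right) \left(- \frac{1}{2163}\right) + 2182 = \frac{55}{6489} + 2182 = \frac{14159053}{6489}$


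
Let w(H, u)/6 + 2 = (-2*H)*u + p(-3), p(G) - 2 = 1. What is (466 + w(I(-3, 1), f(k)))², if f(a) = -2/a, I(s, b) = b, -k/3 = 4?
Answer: 220900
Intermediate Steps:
k = -12 (k = -3*4 = -12)
p(G) = 3 (p(G) = 2 + 1 = 3)
w(H, u) = 6 - 12*H*u (w(H, u) = -12 + 6*((-2*H)*u + 3) = -12 + 6*(-2*H*u + 3) = -12 + 6*(3 - 2*H*u) = -12 + (18 - 12*H*u) = 6 - 12*H*u)
(466 + w(I(-3, 1), f(k)))² = (466 + (6 - 12*1*(-2/(-12))))² = (466 + (6 - 12*1*(-2*(-1/12))))² = (466 + (6 - 12*1*⅙))² = (466 + (6 - 2))² = (466 + 4)² = 470² = 220900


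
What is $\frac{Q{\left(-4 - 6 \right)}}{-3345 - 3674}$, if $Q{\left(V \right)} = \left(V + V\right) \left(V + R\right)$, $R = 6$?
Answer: $- \frac{80}{7019} \approx -0.011398$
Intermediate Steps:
$Q{\left(V \right)} = 2 V \left(6 + V\right)$ ($Q{\left(V \right)} = \left(V + V\right) \left(V + 6\right) = 2 V \left(6 + V\right)$)
$\frac{Q{\left(-4 - 6 \right)}}{-3345 - 3674} = \frac{2 \left(-4 - 6\right) \left(6 - 10\right)}{-3345 - 3674} = \frac{2 \left(-4 - 6\right) \left(6 - 10\right)}{-7019} = 2 \left(-10\right) \left(6 - 10\right) \left(- \frac{1}{7019}\right) = 2 \left(-10\right) \left(-4\right) \left(- \frac{1}{7019}\right) = 80 \left(- \frac{1}{7019}\right) = - \frac{80}{7019}$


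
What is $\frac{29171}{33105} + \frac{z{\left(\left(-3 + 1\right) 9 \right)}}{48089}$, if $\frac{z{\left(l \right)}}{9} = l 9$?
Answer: $\frac{1354537129}{1591986345} \approx 0.85085$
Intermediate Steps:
$z{\left(l \right)} = 81 l$ ($z{\left(l \right)} = 9 l 9 = 9 \cdot 9 l = 81 l$)
$\frac{29171}{33105} + \frac{z{\left(\left(-3 + 1\right) 9 \right)}}{48089} = \frac{29171}{33105} + \frac{81 \left(-3 + 1\right) 9}{48089} = 29171 \cdot \frac{1}{33105} + 81 \left(\left(-2\right) 9\right) \frac{1}{48089} = \frac{29171}{33105} + 81 \left(-18\right) \frac{1}{48089} = \frac{29171}{33105} - \frac{1458}{48089} = \frac{1354537129}{1591986345}$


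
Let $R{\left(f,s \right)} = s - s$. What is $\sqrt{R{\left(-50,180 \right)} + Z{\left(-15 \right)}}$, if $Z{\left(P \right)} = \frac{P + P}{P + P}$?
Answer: $1$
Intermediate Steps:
$R{\left(f,s \right)} = 0$
$Z{\left(P \right)} = 1$ ($Z{\left(P \right)} = \frac{2 P}{2 P} = 2 P \frac{1}{2 P} = 1$)
$\sqrt{R{\left(-50,180 \right)} + Z{\left(-15 \right)}} = \sqrt{0 + 1} = \sqrt{1} = 1$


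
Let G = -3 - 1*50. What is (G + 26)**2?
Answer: 729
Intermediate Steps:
G = -53 (G = -3 - 50 = -53)
(G + 26)**2 = (-53 + 26)**2 = (-27)**2 = 729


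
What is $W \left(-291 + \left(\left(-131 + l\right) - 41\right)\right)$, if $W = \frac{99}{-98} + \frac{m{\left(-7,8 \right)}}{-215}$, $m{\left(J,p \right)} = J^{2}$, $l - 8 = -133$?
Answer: $\frac{156522}{215} \approx 728.01$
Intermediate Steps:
$l = -125$ ($l = 8 - 133 = -125$)
$W = - \frac{26087}{21070}$ ($W = \frac{99}{-98} + \frac{\left(-7\right)^{2}}{-215} = 99 \left(- \frac{1}{98}\right) + 49 \left(- \frac{1}{215}\right) = - \frac{99}{98} - \frac{49}{215} = - \frac{26087}{21070} \approx -1.2381$)
$W \left(-291 + \left(\left(-131 + l\right) - 41\right)\right) = - \frac{26087 \left(-291 - 297\right)}{21070} = \left(- \frac{26087}{21070}\right) \left(-588\right) = \frac{156522}{215}$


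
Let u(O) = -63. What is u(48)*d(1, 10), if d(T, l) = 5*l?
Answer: -3150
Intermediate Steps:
u(48)*d(1, 10) = -315*10 = -63*50 = -3150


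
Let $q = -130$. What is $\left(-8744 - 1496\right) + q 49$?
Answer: $-16610$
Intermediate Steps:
$\left(-8744 - 1496\right) + q 49 = \left(-8744 - 1496\right) - 6370 = -10240 - 6370 = -16610$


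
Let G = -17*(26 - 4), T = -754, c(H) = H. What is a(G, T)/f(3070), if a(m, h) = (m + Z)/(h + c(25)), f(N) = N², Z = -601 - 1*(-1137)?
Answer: -1/42412050 ≈ -2.3578e-8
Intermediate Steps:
Z = 536 (Z = -601 + 1137 = 536)
G = -374 (G = -17*22 = -374)
a(m, h) = (536 + m)/(25 + h) (a(m, h) = (m + 536)/(h + 25) = (536 + m)/(25 + h))
a(G, T)/f(3070) = ((536 - 374)/(25 - 754))/(3070²) = (162/(-729))/9424900 = -1/729*162*(1/9424900) = -2/9*1/9424900 = -1/42412050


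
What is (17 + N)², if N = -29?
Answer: 144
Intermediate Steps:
(17 + N)² = (17 - 29)² = (-12)² = 144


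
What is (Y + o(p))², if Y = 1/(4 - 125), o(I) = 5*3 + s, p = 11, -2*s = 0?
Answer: 3290596/14641 ≈ 224.75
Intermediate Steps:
s = 0 (s = -½*0 = 0)
o(I) = 15 (o(I) = 5*3 + 0 = 15 + 0 = 15)
Y = -1/121 (Y = 1/(-121) = -1/121 ≈ -0.0082645)
(Y + o(p))² = (-1/121 + 15)² = (1814/121)² = 3290596/14641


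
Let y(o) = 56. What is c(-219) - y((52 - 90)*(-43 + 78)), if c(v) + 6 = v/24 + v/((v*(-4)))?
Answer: -571/8 ≈ -71.375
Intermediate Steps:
c(v) = -25/4 + v/24 (c(v) = -6 + (v/24 + v/((v*(-4)))) = -6 + (v*(1/24) + v/((-4*v))) = -6 + (v/24 + v*(-1/(4*v))) = -6 + (v/24 - ¼) = -6 + (-¼ + v/24) = -25/4 + v/24)
c(-219) - y((52 - 90)*(-43 + 78)) = (-25/4 + (1/24)*(-219)) - 1*56 = (-25/4 - 73/8) - 56 = -123/8 - 56 = -571/8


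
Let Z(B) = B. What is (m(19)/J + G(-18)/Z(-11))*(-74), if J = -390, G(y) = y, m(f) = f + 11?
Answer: -16502/143 ≈ -115.40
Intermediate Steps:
m(f) = 11 + f
(m(19)/J + G(-18)/Z(-11))*(-74) = ((11 + 19)/(-390) - 18/(-11))*(-74) = (30*(-1/390) - 18*(-1/11))*(-74) = (-1/13 + 18/11)*(-74) = (223/143)*(-74) = -16502/143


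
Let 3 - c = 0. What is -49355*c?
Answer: -148065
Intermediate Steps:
c = 3 (c = 3 - 1*0 = 3 + 0 = 3)
-49355*c = -49355*3 = -148065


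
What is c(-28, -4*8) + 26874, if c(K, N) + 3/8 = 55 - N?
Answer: 215685/8 ≈ 26961.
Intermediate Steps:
c(K, N) = 437/8 - N (c(K, N) = -3/8 + (55 - N) = 437/8 - N)
c(-28, -4*8) + 26874 = (437/8 - (-4)*8) + 26874 = (437/8 - 1*(-32)) + 26874 = (437/8 + 32) + 26874 = 693/8 + 26874 = 215685/8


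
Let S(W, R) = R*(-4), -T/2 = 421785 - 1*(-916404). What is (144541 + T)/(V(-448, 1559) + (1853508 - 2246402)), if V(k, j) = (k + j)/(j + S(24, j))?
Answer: 11841401649/1837566349 ≈ 6.4441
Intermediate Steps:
T = -2676378 (T = -2*(421785 - 1*(-916404)) = -2*(421785 + 916404) = -2*1338189 = -2676378)
S(W, R) = -4*R
V(k, j) = -(j + k)/(3*j) (V(k, j) = (k + j)/(j - 4*j) = (j + k)/((-3*j)) = (j + k)*(-1/(3*j)) = -(j + k)/(3*j))
(144541 + T)/(V(-448, 1559) + (1853508 - 2246402)) = (144541 - 2676378)/((1/3)*(-1*1559 - 1*(-448))/1559 + (1853508 - 2246402)) = -2531837/((1/3)*(1/1559)*(-1559 + 448) - 392894) = -2531837/((1/3)*(1/1559)*(-1111) - 392894) = -2531837/(-1111/4677 - 392894) = -2531837/(-1837566349/4677) = -2531837*(-4677/1837566349) = 11841401649/1837566349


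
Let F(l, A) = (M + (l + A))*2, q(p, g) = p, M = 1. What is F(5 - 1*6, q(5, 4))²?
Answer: 100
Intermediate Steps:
F(l, A) = 2 + 2*A + 2*l (F(l, A) = (1 + (l + A))*2 = (1 + (A + l))*2 = (1 + A + l)*2 = 2 + 2*A + 2*l)
F(5 - 1*6, q(5, 4))² = (2 + 2*5 + 2*(5 - 1*6))² = (2 + 10 + 2*(5 - 6))² = (2 + 10 + 2*(-1))² = (2 + 10 - 2)² = 10² = 100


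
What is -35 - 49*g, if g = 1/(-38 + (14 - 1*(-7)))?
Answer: -546/17 ≈ -32.118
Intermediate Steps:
g = -1/17 (g = 1/(-38 + (14 + 7)) = 1/(-38 + 21) = 1/(-17) = -1/17 ≈ -0.058824)
-35 - 49*g = -35 - 49*(-1/17) = -35 + 49/17 = -546/17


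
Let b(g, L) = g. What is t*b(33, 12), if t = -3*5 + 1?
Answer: -462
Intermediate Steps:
t = -14 (t = -15 + 1 = -14)
t*b(33, 12) = -14*33 = -462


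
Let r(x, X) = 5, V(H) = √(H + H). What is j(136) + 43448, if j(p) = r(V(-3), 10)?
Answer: 43453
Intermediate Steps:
V(H) = √2*√H (V(H) = √(2*H) = √2*√H)
j(p) = 5
j(136) + 43448 = 5 + 43448 = 43453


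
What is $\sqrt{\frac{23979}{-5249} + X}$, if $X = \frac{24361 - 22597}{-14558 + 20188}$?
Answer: $\frac{i \sqrt{928981754559645}}{14775935} \approx 2.0628 i$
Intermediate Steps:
$X = \frac{882}{2815}$ ($X = \frac{1764}{5630} = 1764 \cdot \frac{1}{5630} = \frac{882}{2815} \approx 0.31332$)
$\sqrt{\frac{23979}{-5249} + X} = \sqrt{\frac{23979}{-5249} + \frac{882}{2815}} = \sqrt{23979 \left(- \frac{1}{5249}\right) + \frac{882}{2815}} = \sqrt{- \frac{23979}{5249} + \frac{882}{2815}} = \sqrt{- \frac{62871267}{14775935}} = \frac{i \sqrt{928981754559645}}{14775935}$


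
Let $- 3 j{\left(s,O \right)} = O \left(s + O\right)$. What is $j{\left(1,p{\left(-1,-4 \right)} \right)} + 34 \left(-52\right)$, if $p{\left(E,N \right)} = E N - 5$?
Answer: $-1768$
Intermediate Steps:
$p{\left(E,N \right)} = -5 + E N$
$j{\left(s,O \right)} = - \frac{O \left(O + s\right)}{3}$ ($j{\left(s,O \right)} = - \frac{O \left(s + O\right)}{3} = - \frac{O \left(O + s\right)}{3}$)
$j{\left(1,p{\left(-1,-4 \right)} \right)} + 34 \left(-52\right) = - \frac{\left(-5 - -4\right) \left(\left(-5 - -4\right) + 1\right)}{3} + 34 \left(-52\right) = - \frac{\left(-5 + 4\right) \left(\left(-5 + 4\right) + 1\right)}{3} - 1768 = \left(- \frac{1}{3}\right) \left(-1\right) \left(-1 + 1\right) - 1768 = \left(- \frac{1}{3}\right) \left(-1\right) 0 - 1768 = 0 - 1768 = -1768$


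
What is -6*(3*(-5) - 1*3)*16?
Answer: 1728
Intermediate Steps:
-6*(3*(-5) - 1*3)*16 = -6*(-15 - 3)*16 = -6*(-18)*16 = 108*16 = 1728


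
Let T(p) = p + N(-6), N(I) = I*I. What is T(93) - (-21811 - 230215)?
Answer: 252155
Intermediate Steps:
N(I) = I**2
T(p) = 36 + p (T(p) = p + (-6)**2 = p + 36 = 36 + p)
T(93) - (-21811 - 230215) = (36 + 93) - (-21811 - 230215) = 129 - 1*(-252026) = 129 + 252026 = 252155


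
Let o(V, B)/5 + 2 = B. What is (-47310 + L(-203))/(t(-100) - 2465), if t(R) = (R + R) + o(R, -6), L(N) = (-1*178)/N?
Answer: 9603752/549115 ≈ 17.490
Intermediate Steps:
o(V, B) = -10 + 5*B
L(N) = -178/N
t(R) = -40 + 2*R (t(R) = (R + R) + (-10 + 5*(-6)) = 2*R + (-10 - 30) = 2*R - 40 = -40 + 2*R)
(-47310 + L(-203))/(t(-100) - 2465) = (-47310 - 178/(-203))/((-40 + 2*(-100)) - 2465) = (-47310 - 178*(-1/203))/((-40 - 200) - 2465) = (-47310 + 178/203)/(-240 - 2465) = -9603752/203/(-2705) = -9603752/203*(-1/2705) = 9603752/549115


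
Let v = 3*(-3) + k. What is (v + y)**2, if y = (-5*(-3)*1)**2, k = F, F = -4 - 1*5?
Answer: 42849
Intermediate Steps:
F = -9 (F = -4 - 5 = -9)
k = -9
v = -18 (v = 3*(-3) - 9 = -9 - 9 = -18)
y = 225 (y = (15*1)**2 = 15**2 = 225)
(v + y)**2 = (-18 + 225)**2 = 207**2 = 42849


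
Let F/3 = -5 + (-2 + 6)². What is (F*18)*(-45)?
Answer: -26730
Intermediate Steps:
F = 33 (F = 3*(-5 + (-2 + 6)²) = 3*(-5 + 4²) = 3*(-5 + 16) = 3*11 = 33)
(F*18)*(-45) = (33*18)*(-45) = 594*(-45) = -26730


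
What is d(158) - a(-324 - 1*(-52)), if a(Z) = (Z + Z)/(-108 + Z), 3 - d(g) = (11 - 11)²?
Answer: 149/95 ≈ 1.5684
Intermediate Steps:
d(g) = 3 (d(g) = 3 - (11 - 11)² = 3 - 1*0² = 3 - 1*0 = 3 + 0 = 3)
a(Z) = 2*Z/(-108 + Z) (a(Z) = (2*Z)/(-108 + Z) = 2*Z/(-108 + Z))
d(158) - a(-324 - 1*(-52)) = 3 - 2*(-324 - 1*(-52))/(-108 + (-324 - 1*(-52))) = 3 - 2*(-324 + 52)/(-108 + (-324 + 52)) = 3 - 2*(-272)/(-108 - 272) = 3 - 2*(-272)/(-380) = 3 - 2*(-272)*(-1)/380 = 3 - 1*136/95 = 3 - 136/95 = 149/95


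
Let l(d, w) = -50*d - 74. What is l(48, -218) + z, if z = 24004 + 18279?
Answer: 39809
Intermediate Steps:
l(d, w) = -74 - 50*d
z = 42283
l(48, -218) + z = (-74 - 50*48) + 42283 = (-74 - 2400) + 42283 = -2474 + 42283 = 39809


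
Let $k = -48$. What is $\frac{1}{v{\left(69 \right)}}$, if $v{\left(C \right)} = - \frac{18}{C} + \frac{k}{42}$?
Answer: $- \frac{161}{226} \approx -0.71239$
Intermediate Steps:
$v{\left(C \right)} = - \frac{8}{7} - \frac{18}{C}$ ($v{\left(C \right)} = - \frac{18}{C} - \frac{48}{42} = - \frac{18}{C} - \frac{8}{7} = - \frac{8}{7} - \frac{18}{C}$)
$\frac{1}{v{\left(69 \right)}} = \frac{1}{- \frac{8}{7} - \frac{18}{69}} = \frac{1}{- \frac{8}{7} - \frac{6}{23}} = \frac{1}{- \frac{226}{161}} = - \frac{161}{226}$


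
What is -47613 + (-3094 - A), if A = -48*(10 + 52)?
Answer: -47731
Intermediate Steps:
A = -2976 (A = -48*62 = -2976)
-47613 + (-3094 - A) = -47613 + (-3094 - 1*(-2976)) = -47613 + (-3094 + 2976) = -47613 - 118 = -47731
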